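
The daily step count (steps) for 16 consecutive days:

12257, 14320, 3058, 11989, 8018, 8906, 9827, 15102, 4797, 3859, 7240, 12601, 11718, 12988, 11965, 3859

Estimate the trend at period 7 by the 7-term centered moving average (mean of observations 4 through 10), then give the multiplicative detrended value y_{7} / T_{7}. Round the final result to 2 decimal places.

1.10

Trend T_7 = (11989 + 8018 + 8906 + 9827 + 15102 + 4797 + 3859) / 7 = 62498/7 = 8928.2857
Ratio to trend: 9827 / 8928.2857 = 1.10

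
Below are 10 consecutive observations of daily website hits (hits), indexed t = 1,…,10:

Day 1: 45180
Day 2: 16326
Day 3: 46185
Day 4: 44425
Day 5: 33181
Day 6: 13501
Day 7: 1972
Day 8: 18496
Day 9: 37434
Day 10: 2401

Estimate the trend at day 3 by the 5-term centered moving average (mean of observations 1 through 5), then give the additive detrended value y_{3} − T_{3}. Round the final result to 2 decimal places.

9125.60

Trend T_3 = (45180 + 16326 + 46185 + 44425 + 33181) / 5 = 185297/5 = 37059.4000
Detrended value: 46185 − 37059.4000 = 9125.60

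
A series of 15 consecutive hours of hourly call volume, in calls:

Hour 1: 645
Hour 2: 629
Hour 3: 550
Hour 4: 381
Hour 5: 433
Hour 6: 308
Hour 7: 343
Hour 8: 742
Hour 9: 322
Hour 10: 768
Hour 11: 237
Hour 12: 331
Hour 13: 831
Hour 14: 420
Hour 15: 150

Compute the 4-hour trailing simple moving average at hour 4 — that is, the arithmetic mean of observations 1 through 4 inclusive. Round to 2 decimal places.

Sum of periods 1–4: 645 + 629 + 550 + 381 = 2205
Divide by 4: 2205 / 4 = 551.25

551.25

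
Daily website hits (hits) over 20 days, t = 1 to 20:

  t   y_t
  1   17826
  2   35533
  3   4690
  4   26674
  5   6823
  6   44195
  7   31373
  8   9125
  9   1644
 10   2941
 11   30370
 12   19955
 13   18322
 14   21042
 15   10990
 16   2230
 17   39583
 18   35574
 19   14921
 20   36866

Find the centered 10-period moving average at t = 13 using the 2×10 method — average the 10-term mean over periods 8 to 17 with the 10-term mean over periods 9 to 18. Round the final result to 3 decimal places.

Sum over 8–17: 9125 + 1644 + 2941 + 30370 + 19955 + 18322 + 21042 + 10990 + 2230 + 39583 = 156202
Sum over 9–18: 1644 + 2941 + 30370 + 19955 + 18322 + 21042 + 10990 + 2230 + 39583 + 35574 = 182651
CMA at t=13 = (156202 + 182651) / (2·10) = 338853 / 20 = 16942.650

16942.650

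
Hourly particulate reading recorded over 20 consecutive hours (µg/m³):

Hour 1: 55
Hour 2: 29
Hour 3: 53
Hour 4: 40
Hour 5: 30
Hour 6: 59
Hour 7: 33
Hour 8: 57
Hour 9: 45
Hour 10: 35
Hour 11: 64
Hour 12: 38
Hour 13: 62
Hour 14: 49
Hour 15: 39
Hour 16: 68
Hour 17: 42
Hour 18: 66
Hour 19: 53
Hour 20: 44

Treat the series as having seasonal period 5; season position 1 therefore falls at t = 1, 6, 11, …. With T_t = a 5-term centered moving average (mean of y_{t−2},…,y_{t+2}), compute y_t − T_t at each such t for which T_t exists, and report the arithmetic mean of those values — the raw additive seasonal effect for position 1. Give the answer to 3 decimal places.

Season position 1 occurs at t = 6, 11, 16 (where T_t is defined).
t=6: T_6 = 43.80000; y_6 − T_6 = 59 − 43.80000 = 15.20000
t=11: T_11 = 48.80000; y_11 − T_11 = 64 − 48.80000 = 15.20000
t=16: T_16 = 52.80000; y_16 − T_16 = 68 − 52.80000 = 15.20000
Mean deviation: (15.20000 + 15.20000 + 15.20000) / 3 = 15.200

15.200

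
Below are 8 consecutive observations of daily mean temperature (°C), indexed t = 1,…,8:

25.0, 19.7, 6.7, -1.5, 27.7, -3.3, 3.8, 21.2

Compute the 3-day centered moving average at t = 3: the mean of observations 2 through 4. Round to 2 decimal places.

8.30

Sum of periods 2–4: 19.7 + 6.7 + (-1.5) = 24.9
Divide by 3: 24.9 / 3 = 8.30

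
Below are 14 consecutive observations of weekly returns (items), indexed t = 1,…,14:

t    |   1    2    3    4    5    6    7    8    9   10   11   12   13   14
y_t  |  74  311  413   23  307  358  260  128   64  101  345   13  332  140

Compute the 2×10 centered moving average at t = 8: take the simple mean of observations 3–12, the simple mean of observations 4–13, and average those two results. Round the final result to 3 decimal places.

197.150

Sum over 3–12: 413 + 23 + 307 + 358 + 260 + 128 + 64 + 101 + 345 + 13 = 2012
Sum over 4–13: 23 + 307 + 358 + 260 + 128 + 64 + 101 + 345 + 13 + 332 = 1931
CMA at t=8 = (2012 + 1931) / (2·10) = 3943 / 20 = 197.150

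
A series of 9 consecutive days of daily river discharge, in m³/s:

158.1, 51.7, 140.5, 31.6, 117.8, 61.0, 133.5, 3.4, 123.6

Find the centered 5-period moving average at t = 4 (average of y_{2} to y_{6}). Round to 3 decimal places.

Sum of periods 2–6: 51.7 + 140.5 + 31.6 + 117.8 + 61.0 = 402.6
Divide by 5: 402.6 / 5 = 80.520

80.520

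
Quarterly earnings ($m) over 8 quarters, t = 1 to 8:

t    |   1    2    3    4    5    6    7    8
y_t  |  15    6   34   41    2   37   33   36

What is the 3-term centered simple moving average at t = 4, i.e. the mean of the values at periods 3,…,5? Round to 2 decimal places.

Sum of periods 3–5: 34 + 41 + 2 = 77
Divide by 3: 77 / 3 = 25.67

25.67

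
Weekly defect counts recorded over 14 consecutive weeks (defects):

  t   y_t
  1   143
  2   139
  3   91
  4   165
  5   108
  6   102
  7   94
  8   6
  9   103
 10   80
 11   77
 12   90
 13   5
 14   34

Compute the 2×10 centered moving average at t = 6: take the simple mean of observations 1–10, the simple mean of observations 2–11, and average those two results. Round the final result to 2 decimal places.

99.80

Sum over 1–10: 143 + 139 + 91 + 165 + 108 + 102 + 94 + 6 + 103 + 80 = 1031
Sum over 2–11: 139 + 91 + 165 + 108 + 102 + 94 + 6 + 103 + 80 + 77 = 965
CMA at t=6 = (1031 + 965) / (2·10) = 1996 / 20 = 99.80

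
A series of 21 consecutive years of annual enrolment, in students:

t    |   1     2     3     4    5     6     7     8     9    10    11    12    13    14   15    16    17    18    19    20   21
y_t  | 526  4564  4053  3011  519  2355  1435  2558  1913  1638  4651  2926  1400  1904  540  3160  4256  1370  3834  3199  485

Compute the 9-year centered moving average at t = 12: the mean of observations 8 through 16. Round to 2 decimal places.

2298.89

Sum of periods 8–16: 2558 + 1913 + 1638 + 4651 + 2926 + 1400 + 1904 + 540 + 3160 = 20690
Divide by 9: 20690 / 9 = 2298.89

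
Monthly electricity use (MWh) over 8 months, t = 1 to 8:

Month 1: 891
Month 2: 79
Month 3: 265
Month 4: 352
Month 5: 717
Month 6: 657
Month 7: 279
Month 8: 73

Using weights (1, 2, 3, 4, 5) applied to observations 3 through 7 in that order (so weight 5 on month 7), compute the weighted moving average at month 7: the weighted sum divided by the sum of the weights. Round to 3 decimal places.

Weighted sum: 1·265 + 2·352 + 3·717 + 4·657 + 5·279 = 265 + 704 + 2151 + 2628 + 1395 = 7143
Weight total: 1 + 2 + 3 + 4 + 5 = 15
WMA = 7143 / 15 = 476.200

476.200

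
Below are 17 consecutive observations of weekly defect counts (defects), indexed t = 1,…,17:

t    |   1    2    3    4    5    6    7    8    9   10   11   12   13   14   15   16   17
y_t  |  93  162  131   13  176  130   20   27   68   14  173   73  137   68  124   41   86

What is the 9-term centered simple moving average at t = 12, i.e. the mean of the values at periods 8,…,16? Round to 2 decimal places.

Sum of periods 8–16: 27 + 68 + 14 + 173 + 73 + 137 + 68 + 124 + 41 = 725
Divide by 9: 725 / 9 = 80.56

80.56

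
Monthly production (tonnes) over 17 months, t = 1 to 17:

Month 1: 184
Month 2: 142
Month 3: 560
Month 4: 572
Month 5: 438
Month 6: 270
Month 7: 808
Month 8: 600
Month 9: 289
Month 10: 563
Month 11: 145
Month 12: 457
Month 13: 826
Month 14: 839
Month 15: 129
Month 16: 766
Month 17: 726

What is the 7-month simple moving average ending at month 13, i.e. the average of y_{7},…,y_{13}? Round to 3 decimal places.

Sum of periods 7–13: 808 + 600 + 289 + 563 + 145 + 457 + 826 = 3688
Divide by 7: 3688 / 7 = 526.857

526.857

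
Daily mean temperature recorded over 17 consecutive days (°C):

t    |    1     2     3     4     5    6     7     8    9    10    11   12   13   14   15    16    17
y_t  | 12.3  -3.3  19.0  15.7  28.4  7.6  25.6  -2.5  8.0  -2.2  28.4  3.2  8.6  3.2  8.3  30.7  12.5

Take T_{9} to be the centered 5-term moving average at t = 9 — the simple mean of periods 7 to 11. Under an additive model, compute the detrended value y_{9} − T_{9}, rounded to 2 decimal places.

Trend T_9 = (25.6 + (-2.5) + 8.0 + (-2.2) + 28.4) / 5 = 57.3/5 = 11.4600
Detrended value: 8.0 − 11.4600 = -3.46

-3.46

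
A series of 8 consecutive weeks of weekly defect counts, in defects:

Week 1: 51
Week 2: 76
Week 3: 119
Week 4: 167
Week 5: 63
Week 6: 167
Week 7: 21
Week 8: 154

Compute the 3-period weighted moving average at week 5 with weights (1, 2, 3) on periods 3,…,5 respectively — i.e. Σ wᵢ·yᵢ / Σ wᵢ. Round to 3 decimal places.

107.000

Weighted sum: 1·119 + 2·167 + 3·63 = 119 + 334 + 189 = 642
Weight total: 1 + 2 + 3 = 6
WMA = 642 / 6 = 107.000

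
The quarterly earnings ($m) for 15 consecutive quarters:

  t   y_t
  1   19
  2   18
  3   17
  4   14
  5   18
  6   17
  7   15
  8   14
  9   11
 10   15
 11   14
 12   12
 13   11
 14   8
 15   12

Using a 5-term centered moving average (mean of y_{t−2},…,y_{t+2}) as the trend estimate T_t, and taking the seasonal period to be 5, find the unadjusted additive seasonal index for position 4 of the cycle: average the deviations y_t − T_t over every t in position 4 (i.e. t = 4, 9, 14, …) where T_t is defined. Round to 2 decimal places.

-2.80

Season position 4 occurs at t = 4, 9 (where T_t is defined).
t=4: T_4 = 16.8000; y_4 − T_4 = 14 − 16.8000 = -2.8000
t=9: T_9 = 13.8000; y_9 − T_9 = 11 − 13.8000 = -2.8000
Mean deviation: (-2.8000 + -2.8000) / 2 = -2.80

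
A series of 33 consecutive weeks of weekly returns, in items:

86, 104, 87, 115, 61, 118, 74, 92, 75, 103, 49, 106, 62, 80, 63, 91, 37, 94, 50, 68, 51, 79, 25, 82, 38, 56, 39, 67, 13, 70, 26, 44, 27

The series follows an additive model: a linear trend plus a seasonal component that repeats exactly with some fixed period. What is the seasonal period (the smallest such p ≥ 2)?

First differences y_{t+1} − y_t: 18, -17, 28, -54, 57, -44, 18, -17, 28, -54, 57, -44, 18, -17, …
The difference pattern repeats every 6 terms and not for any smaller step, so p = 6.

6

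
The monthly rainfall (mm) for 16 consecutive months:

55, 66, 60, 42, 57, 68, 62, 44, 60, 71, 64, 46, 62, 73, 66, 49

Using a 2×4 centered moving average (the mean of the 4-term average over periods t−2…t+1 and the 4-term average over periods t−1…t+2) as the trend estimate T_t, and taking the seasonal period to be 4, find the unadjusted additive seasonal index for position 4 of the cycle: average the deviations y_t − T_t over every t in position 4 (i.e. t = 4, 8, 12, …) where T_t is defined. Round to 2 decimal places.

Season position 4 occurs at t = 4, 8, 12 (where T_t is defined).
t=4: T_4 = 56.5000; y_4 − T_4 = 42 − 56.5000 = -14.5000
t=8: T_8 = 58.8750; y_8 − T_8 = 44 − 58.8750 = -14.8750
t=12: T_12 = 61.0000; y_12 − T_12 = 46 − 61.0000 = -15.0000
Mean deviation: (-14.5000 + -14.8750 + -15.0000) / 3 = -14.79

-14.79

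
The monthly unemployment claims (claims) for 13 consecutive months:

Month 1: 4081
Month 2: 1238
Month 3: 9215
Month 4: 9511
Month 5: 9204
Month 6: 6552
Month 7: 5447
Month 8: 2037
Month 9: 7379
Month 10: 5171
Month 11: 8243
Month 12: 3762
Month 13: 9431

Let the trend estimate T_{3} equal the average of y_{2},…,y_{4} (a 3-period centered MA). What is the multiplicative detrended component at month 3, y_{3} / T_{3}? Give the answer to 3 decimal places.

Trend T_3 = (1238 + 9215 + 9511) / 3 = 19964/3 = 6654.66667
Ratio to trend: 9215 / 6654.66667 = 1.385

1.385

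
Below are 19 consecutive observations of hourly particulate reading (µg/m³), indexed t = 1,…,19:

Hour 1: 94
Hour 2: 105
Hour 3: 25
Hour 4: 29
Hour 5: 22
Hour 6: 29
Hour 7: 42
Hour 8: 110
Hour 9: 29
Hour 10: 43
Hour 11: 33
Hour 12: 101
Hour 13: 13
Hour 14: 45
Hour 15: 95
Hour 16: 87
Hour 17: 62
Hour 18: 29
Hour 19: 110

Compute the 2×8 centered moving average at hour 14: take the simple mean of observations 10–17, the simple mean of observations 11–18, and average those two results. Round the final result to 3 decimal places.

Sum over 10–17: 43 + 33 + 101 + 13 + 45 + 95 + 87 + 62 = 479
Sum over 11–18: 33 + 101 + 13 + 45 + 95 + 87 + 62 + 29 = 465
CMA at t=14 = (479 + 465) / (2·8) = 944 / 16 = 59.000

59.000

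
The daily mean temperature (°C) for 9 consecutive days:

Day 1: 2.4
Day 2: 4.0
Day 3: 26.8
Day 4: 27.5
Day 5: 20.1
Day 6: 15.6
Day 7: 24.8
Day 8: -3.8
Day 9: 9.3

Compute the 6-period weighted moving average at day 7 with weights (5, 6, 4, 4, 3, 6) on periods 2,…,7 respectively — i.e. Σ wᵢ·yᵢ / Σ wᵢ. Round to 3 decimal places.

Weighted sum: 5·4.0 + 6·26.8 + 4·27.5 + 4·20.1 + 3·15.6 + 6·24.8 = 20.0 + 160.8 + 110.0 + 80.4 + 46.8 + 148.8 = 566.8
Weight total: 5 + 6 + 4 + 4 + 3 + 6 = 28
WMA = 566.8 / 28 = 20.243

20.243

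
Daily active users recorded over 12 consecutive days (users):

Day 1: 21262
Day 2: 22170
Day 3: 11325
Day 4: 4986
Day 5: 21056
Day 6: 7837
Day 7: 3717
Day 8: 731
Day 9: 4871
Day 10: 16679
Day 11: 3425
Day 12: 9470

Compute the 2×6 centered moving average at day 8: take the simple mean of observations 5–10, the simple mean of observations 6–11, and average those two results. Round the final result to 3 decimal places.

7679.250

Sum over 5–10: 21056 + 7837 + 3717 + 731 + 4871 + 16679 = 54891
Sum over 6–11: 7837 + 3717 + 731 + 4871 + 16679 + 3425 = 37260
CMA at t=8 = (54891 + 37260) / (2·6) = 92151 / 12 = 7679.250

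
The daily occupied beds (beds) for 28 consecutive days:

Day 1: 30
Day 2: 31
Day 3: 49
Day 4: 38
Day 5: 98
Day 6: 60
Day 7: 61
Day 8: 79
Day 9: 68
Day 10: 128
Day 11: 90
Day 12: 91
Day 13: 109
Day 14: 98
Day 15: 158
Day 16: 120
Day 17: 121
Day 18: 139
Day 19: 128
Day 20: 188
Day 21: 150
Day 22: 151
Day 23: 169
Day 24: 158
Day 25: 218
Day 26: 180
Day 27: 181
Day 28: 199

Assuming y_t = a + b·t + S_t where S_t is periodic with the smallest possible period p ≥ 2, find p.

First differences y_{t+1} − y_t: 1, 18, -11, 60, -38, 1, 18, -11, 60, -38, 1, 18, …
The difference pattern repeats every 5 terms and not for any smaller step, so p = 5.

5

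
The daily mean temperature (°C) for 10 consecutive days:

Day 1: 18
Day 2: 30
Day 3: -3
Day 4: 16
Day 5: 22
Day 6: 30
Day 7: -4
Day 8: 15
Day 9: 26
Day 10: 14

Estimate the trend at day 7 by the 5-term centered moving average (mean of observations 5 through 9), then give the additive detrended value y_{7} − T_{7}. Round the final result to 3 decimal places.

Trend T_7 = (22 + 30 + (-4) + 15 + 26) / 5 = 89/5 = 17.80000
Detrended value: -4 − 17.80000 = -21.800

-21.800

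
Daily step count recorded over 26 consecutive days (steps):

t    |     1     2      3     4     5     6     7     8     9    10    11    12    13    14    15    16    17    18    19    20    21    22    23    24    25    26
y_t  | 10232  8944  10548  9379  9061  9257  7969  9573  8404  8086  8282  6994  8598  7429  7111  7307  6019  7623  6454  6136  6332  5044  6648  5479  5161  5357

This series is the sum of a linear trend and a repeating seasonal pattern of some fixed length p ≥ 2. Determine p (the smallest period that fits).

First differences y_{t+1} − y_t: -1288, 1604, -1169, -318, 196, -1288, 1604, -1169, -318, 196, -1288, 1604, …
The difference pattern repeats every 5 terms and not for any smaller step, so p = 5.

5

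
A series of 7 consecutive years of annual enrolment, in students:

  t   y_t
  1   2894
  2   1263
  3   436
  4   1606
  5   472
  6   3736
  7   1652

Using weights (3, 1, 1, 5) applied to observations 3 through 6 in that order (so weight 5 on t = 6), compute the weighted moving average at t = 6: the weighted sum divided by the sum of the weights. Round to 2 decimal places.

2206.60

Weighted sum: 3·436 + 1·1606 + 1·472 + 5·3736 = 1308 + 1606 + 472 + 18680 = 22066
Weight total: 3 + 1 + 1 + 5 = 10
WMA = 22066 / 10 = 2206.60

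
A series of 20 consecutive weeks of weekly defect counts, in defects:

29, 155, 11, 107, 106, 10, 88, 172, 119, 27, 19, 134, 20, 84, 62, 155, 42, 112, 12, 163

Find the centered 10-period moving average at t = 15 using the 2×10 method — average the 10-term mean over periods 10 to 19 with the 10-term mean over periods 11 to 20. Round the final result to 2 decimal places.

Sum over 10–19: 27 + 19 + 134 + 20 + 84 + 62 + 155 + 42 + 112 + 12 = 667
Sum over 11–20: 19 + 134 + 20 + 84 + 62 + 155 + 42 + 112 + 12 + 163 = 803
CMA at t=15 = (667 + 803) / (2·10) = 1470 / 20 = 73.50

73.50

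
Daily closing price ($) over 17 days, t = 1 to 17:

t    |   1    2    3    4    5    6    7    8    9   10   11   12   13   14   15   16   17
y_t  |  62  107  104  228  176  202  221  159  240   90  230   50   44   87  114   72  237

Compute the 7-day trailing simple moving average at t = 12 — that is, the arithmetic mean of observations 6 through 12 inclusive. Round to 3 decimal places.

170.286

Sum of periods 6–12: 202 + 221 + 159 + 240 + 90 + 230 + 50 = 1192
Divide by 7: 1192 / 7 = 170.286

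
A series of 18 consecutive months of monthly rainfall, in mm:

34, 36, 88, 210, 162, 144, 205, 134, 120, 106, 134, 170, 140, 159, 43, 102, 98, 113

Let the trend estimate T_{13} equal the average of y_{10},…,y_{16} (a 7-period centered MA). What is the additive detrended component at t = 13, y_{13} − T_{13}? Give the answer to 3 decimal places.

18.000

Trend T_13 = (106 + 134 + 170 + 140 + 159 + 43 + 102) / 7 = 854/7 = 122.00000
Detrended value: 140 − 122.00000 = 18.000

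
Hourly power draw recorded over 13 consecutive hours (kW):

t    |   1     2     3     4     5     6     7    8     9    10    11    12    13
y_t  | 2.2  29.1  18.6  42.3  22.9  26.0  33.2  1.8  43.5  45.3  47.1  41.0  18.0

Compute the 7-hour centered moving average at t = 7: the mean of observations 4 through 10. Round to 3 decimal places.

30.714

Sum of periods 4–10: 42.3 + 22.9 + 26.0 + 33.2 + 1.8 + 43.5 + 45.3 = 215.0
Divide by 7: 215.0 / 7 = 30.714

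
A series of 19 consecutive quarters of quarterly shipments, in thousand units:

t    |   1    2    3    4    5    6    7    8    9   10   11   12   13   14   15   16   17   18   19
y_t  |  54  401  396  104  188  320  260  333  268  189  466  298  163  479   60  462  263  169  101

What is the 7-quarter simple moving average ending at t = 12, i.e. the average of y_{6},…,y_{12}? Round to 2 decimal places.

304.86

Sum of periods 6–12: 320 + 260 + 333 + 268 + 189 + 466 + 298 = 2134
Divide by 7: 2134 / 7 = 304.86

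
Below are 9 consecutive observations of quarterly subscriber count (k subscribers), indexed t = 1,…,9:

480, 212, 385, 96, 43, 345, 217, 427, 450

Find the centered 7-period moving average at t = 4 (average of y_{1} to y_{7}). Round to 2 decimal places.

254.00

Sum of periods 1–7: 480 + 212 + 385 + 96 + 43 + 345 + 217 = 1778
Divide by 7: 1778 / 7 = 254.00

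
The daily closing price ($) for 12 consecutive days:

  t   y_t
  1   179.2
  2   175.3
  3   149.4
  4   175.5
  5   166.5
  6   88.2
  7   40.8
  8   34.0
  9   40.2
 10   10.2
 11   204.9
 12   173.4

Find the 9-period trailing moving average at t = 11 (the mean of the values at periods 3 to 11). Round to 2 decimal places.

Sum of periods 3–11: 149.4 + 175.5 + 166.5 + 88.2 + 40.8 + 34.0 + 40.2 + 10.2 + 204.9 = 909.7
Divide by 9: 909.7 / 9 = 101.08

101.08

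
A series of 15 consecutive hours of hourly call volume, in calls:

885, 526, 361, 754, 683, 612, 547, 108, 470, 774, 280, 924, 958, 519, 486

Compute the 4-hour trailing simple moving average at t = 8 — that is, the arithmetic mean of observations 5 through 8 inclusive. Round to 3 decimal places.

Sum of periods 5–8: 683 + 612 + 547 + 108 = 1950
Divide by 4: 1950 / 4 = 487.500

487.500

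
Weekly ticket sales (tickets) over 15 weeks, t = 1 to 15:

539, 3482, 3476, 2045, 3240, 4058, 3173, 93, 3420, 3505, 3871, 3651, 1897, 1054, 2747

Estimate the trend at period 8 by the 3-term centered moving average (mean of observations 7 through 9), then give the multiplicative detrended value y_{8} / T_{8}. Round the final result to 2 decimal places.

Trend T_8 = (3173 + 93 + 3420) / 3 = 6686/3 = 2228.6667
Ratio to trend: 93 / 2228.6667 = 0.04

0.04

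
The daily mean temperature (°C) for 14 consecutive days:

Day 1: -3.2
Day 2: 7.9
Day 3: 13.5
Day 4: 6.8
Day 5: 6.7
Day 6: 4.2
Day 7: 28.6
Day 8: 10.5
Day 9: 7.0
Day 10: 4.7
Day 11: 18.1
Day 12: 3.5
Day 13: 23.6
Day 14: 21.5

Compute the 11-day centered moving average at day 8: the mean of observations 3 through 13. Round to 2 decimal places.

Sum of periods 3–13: 13.5 + 6.8 + 6.7 + 4.2 + 28.6 + 10.5 + 7.0 + 4.7 + 18.1 + 3.5 + 23.6 = 127.2
Divide by 11: 127.2 / 11 = 11.56

11.56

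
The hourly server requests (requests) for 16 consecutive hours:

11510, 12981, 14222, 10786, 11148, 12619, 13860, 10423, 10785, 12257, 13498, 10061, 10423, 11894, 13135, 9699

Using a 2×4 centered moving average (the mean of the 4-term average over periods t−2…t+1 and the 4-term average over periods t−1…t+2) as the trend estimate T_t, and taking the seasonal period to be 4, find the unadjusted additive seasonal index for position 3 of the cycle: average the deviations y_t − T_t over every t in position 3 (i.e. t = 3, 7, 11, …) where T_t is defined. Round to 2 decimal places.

1892.79

Season position 3 occurs at t = 3, 7, 11 (where T_t is defined).
t=3: T_3 = 12329.5000; y_3 − T_3 = 14222 − 12329.5000 = 1892.5000
t=7: T_7 = 11967.1250; y_7 − T_7 = 13860 − 11967.1250 = 1892.8750
t=11: T_11 = 11605.0000; y_11 − T_11 = 13498 − 11605.0000 = 1893.0000
Mean deviation: (1892.5000 + 1892.8750 + 1893.0000) / 3 = 1892.79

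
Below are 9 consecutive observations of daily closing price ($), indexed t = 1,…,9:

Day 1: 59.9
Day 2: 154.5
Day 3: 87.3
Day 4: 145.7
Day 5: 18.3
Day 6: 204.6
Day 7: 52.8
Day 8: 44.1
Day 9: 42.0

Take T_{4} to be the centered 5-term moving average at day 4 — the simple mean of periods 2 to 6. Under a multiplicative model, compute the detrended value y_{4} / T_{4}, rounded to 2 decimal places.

Trend T_4 = (154.5 + 87.3 + 145.7 + 18.3 + 204.6) / 5 = 610.4/5 = 122.0800
Ratio to trend: 145.7 / 122.0800 = 1.19

1.19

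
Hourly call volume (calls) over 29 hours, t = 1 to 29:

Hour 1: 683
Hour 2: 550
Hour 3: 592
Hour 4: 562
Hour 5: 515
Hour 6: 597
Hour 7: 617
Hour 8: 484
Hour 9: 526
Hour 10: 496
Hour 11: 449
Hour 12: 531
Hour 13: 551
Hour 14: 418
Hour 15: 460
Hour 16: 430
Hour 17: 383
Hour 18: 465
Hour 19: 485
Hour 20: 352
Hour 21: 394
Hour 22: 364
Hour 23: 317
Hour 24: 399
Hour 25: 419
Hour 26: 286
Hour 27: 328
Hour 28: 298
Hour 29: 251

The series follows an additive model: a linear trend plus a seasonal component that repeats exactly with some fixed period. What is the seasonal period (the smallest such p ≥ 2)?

6

First differences y_{t+1} − y_t: -133, 42, -30, -47, 82, 20, -133, 42, -30, -47, 82, 20, -133, 42, …
The difference pattern repeats every 6 terms and not for any smaller step, so p = 6.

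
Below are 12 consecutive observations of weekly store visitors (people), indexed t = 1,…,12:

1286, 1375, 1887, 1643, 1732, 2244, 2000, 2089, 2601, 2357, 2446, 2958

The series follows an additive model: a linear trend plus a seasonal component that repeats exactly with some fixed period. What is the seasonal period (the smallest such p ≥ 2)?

3

First differences y_{t+1} − y_t: 89, 512, -244, 89, 512, -244, 89, 512, …
The difference pattern repeats every 3 terms and not for any smaller step, so p = 3.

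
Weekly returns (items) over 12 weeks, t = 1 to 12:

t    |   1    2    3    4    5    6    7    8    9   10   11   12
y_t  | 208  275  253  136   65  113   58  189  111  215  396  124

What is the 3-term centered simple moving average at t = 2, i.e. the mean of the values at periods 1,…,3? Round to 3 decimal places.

245.333

Sum of periods 1–3: 208 + 275 + 253 = 736
Divide by 3: 736 / 3 = 245.333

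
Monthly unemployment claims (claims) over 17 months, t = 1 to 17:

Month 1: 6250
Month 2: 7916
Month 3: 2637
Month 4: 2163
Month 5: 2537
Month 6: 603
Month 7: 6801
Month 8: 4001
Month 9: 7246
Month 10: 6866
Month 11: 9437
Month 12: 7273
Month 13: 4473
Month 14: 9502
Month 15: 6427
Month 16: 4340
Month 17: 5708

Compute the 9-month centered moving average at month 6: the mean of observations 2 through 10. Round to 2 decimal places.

4530.00

Sum of periods 2–10: 7916 + 2637 + 2163 + 2537 + 603 + 6801 + 4001 + 7246 + 6866 = 40770
Divide by 9: 40770 / 9 = 4530.00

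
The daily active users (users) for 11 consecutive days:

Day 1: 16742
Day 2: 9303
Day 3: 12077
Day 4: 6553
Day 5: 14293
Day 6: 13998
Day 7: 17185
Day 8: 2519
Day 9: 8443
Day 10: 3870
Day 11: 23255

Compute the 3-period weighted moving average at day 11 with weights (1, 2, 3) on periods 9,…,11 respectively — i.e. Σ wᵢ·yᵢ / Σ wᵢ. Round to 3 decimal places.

14324.667

Weighted sum: 1·8443 + 2·3870 + 3·23255 = 8443 + 7740 + 69765 = 85948
Weight total: 1 + 2 + 3 = 6
WMA = 85948 / 6 = 14324.667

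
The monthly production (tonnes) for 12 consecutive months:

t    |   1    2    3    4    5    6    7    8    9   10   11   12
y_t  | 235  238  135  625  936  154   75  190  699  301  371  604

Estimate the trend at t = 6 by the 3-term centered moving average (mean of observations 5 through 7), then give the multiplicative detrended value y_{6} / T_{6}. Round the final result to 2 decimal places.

0.40

Trend T_6 = (936 + 154 + 75) / 3 = 1165/3 = 388.3333
Ratio to trend: 154 / 388.3333 = 0.40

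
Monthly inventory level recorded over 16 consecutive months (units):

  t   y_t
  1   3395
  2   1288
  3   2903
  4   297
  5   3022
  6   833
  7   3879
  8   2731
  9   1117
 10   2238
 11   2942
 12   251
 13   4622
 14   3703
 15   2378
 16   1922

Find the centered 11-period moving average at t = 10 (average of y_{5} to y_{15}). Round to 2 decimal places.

2519.64

Sum of periods 5–15: 3022 + 833 + 3879 + 2731 + 1117 + 2238 + 2942 + 251 + 4622 + 3703 + 2378 = 27716
Divide by 11: 27716 / 11 = 2519.64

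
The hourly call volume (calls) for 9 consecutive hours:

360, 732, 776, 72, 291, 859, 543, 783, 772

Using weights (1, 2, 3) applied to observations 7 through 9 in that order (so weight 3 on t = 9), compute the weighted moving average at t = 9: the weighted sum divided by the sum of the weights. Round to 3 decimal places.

737.500

Weighted sum: 1·543 + 2·783 + 3·772 = 543 + 1566 + 2316 = 4425
Weight total: 1 + 2 + 3 = 6
WMA = 4425 / 6 = 737.500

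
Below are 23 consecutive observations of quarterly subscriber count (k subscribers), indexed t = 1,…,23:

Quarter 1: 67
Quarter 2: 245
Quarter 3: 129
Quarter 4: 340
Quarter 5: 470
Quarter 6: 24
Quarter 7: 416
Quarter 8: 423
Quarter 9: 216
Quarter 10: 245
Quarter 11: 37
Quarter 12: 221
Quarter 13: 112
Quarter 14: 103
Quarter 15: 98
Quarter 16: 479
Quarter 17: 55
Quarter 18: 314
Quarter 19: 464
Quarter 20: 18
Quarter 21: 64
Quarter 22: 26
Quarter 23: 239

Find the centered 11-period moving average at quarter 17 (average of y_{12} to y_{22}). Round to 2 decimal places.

Sum of periods 12–22: 221 + 112 + 103 + 98 + 479 + 55 + 314 + 464 + 18 + 64 + 26 = 1954
Divide by 11: 1954 / 11 = 177.64

177.64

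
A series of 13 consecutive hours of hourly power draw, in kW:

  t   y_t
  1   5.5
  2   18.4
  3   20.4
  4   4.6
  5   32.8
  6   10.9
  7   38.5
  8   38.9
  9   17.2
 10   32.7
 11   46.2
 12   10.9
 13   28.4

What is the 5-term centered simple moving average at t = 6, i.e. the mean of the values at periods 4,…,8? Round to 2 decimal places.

Sum of periods 4–8: 4.6 + 32.8 + 10.9 + 38.5 + 38.9 = 125.7
Divide by 5: 125.7 / 5 = 25.14

25.14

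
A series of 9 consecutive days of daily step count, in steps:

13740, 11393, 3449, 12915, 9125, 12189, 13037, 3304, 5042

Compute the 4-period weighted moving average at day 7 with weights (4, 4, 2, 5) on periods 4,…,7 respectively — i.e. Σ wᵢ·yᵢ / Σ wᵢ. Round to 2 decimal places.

Weighted sum: 4·12915 + 4·9125 + 2·12189 + 5·13037 = 51660 + 36500 + 24378 + 65185 = 177723
Weight total: 4 + 4 + 2 + 5 = 15
WMA = 177723 / 15 = 11848.20

11848.20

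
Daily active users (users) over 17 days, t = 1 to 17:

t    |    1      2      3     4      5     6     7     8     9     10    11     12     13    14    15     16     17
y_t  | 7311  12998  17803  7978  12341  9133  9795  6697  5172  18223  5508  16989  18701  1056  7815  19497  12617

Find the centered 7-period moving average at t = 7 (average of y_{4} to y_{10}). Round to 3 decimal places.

Sum of periods 4–10: 7978 + 12341 + 9133 + 9795 + 6697 + 5172 + 18223 = 69339
Divide by 7: 69339 / 7 = 9905.571

9905.571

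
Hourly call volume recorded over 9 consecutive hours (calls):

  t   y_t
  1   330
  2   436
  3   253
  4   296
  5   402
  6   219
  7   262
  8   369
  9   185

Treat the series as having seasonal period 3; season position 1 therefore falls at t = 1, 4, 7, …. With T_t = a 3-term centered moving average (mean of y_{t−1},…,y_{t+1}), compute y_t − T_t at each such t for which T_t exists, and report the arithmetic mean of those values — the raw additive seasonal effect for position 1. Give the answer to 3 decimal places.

-21.167

Season position 1 occurs at t = 4, 7 (where T_t is defined).
t=4: T_4 = 317.00000; y_4 − T_4 = 296 − 317.00000 = -21.00000
t=7: T_7 = 283.33333; y_7 − T_7 = 262 − 283.33333 = -21.33333
Mean deviation: (-21.00000 + -21.33333) / 2 = -21.167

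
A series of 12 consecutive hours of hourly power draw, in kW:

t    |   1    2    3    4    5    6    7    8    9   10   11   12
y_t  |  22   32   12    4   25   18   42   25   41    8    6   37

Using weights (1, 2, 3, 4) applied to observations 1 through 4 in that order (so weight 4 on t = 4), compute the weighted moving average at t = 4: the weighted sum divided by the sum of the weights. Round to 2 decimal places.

Weighted sum: 1·22 + 2·32 + 3·12 + 4·4 = 22 + 64 + 36 + 16 = 138
Weight total: 1 + 2 + 3 + 4 = 10
WMA = 138 / 10 = 13.80

13.80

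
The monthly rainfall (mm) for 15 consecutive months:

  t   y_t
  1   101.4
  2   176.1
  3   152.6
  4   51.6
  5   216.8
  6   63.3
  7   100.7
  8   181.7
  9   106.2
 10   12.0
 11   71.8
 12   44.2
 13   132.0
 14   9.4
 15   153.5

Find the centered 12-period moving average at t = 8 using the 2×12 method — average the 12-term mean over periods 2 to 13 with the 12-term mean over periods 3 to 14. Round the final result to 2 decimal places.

102.14

Sum over 2–13: 176.1 + 152.6 + 51.6 + 216.8 + 63.3 + 100.7 + 181.7 + 106.2 + 12.0 + 71.8 + 44.2 + 132.0 = 1309.0
Sum over 3–14: 152.6 + 51.6 + 216.8 + 63.3 + 100.7 + 181.7 + 106.2 + 12.0 + 71.8 + 44.2 + 132.0 + 9.4 = 1142.3
CMA at t=8 = (1309.0 + 1142.3) / (2·12) = 2451.3 / 24 = 102.14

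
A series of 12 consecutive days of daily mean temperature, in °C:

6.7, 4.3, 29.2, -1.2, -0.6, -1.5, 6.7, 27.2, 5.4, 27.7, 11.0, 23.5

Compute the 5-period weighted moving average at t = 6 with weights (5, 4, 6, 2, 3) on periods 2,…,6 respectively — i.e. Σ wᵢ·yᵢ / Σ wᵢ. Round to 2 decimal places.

Weighted sum: 5·4.3 + 4·29.2 + 6·-1.2 + 2·-0.6 + 3·-1.5 = 21.5 + 116.8 + -7.2 + -1.2 + -4.5 = 125.4
Weight total: 5 + 4 + 6 + 2 + 3 = 20
WMA = 125.4 / 20 = 6.27

6.27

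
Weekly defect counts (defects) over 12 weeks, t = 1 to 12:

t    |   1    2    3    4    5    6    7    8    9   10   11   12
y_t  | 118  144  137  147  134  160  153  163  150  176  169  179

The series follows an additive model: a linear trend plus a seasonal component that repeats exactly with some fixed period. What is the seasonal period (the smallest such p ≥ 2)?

First differences y_{t+1} − y_t: 26, -7, 10, -13, 26, -7, 10, -13, 26, -7, …
The difference pattern repeats every 4 terms and not for any smaller step, so p = 4.

4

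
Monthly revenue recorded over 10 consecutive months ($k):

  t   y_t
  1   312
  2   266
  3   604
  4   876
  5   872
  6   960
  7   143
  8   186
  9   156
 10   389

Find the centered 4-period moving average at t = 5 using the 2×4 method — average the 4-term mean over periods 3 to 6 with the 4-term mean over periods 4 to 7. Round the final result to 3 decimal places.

Sum over 3–6: 604 + 876 + 872 + 960 = 3312
Sum over 4–7: 876 + 872 + 960 + 143 = 2851
CMA at t=5 = (3312 + 2851) / (2·4) = 6163 / 8 = 770.375

770.375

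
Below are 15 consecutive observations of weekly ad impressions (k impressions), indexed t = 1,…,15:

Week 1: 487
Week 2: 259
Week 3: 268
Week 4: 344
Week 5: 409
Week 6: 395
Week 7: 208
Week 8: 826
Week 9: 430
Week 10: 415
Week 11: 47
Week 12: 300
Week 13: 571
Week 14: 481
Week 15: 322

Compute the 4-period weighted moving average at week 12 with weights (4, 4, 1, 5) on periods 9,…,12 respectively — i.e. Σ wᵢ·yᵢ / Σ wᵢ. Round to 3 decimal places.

Weighted sum: 4·430 + 4·415 + 1·47 + 5·300 = 1720 + 1660 + 47 + 1500 = 4927
Weight total: 4 + 4 + 1 + 5 = 14
WMA = 4927 / 14 = 351.929

351.929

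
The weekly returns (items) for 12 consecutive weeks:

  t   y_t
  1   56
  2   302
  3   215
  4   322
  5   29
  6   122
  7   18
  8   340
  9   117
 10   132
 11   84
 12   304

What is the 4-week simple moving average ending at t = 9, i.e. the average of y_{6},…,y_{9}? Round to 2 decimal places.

Sum of periods 6–9: 122 + 18 + 340 + 117 = 597
Divide by 4: 597 / 4 = 149.25

149.25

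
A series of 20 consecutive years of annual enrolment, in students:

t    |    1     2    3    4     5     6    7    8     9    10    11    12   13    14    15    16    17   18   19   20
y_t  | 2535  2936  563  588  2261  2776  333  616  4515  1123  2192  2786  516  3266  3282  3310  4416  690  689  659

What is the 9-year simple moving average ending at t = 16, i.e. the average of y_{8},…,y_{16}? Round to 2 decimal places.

2400.67

Sum of periods 8–16: 616 + 4515 + 1123 + 2192 + 2786 + 516 + 3266 + 3282 + 3310 = 21606
Divide by 9: 21606 / 9 = 2400.67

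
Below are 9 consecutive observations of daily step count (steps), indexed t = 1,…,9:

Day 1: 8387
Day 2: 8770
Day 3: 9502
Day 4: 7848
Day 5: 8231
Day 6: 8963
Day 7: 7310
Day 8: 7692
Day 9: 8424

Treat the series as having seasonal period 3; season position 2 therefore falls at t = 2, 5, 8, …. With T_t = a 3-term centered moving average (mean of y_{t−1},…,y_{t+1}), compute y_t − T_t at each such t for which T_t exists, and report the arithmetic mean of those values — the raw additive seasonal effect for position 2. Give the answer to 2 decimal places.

-116.44

Season position 2 occurs at t = 2, 5, 8 (where T_t is defined).
t=2: T_2 = 8886.3333; y_2 − T_2 = 8770 − 8886.3333 = -116.3333
t=5: T_5 = 8347.3333; y_5 − T_5 = 8231 − 8347.3333 = -116.3333
t=8: T_8 = 7808.6667; y_8 − T_8 = 7692 − 7808.6667 = -116.6667
Mean deviation: (-116.3333 + -116.3333 + -116.6667) / 3 = -116.44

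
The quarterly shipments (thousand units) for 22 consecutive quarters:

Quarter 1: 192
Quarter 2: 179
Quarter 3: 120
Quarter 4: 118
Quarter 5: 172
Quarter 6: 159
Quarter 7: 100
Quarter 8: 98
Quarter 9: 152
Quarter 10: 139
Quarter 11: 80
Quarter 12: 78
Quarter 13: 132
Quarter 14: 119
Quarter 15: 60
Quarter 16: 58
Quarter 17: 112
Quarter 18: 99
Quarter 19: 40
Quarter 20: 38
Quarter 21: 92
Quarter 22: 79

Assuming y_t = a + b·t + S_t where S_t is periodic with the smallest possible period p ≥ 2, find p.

First differences y_{t+1} − y_t: -13, -59, -2, 54, -13, -59, -2, 54, -13, -59, …
The difference pattern repeats every 4 terms and not for any smaller step, so p = 4.

4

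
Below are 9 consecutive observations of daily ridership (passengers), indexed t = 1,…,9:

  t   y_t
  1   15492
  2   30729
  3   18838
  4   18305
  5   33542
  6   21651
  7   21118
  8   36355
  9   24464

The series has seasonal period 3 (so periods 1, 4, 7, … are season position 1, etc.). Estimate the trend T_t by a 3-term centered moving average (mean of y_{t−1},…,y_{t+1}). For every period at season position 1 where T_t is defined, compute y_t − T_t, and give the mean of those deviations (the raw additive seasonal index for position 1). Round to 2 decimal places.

Season position 1 occurs at t = 4, 7 (where T_t is defined).
t=4: T_4 = 23561.6667; y_4 − T_4 = 18305 − 23561.6667 = -5256.6667
t=7: T_7 = 26374.6667; y_7 − T_7 = 21118 − 26374.6667 = -5256.6667
Mean deviation: (-5256.6667 + -5256.6667) / 2 = -5256.67

-5256.67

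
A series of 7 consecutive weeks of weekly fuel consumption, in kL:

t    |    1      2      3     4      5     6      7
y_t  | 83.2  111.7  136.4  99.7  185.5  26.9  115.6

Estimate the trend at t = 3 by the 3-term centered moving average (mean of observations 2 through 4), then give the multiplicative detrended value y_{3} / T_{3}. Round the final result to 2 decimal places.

Trend T_3 = (111.7 + 136.4 + 99.7) / 3 = 347.8/3 = 115.9333
Ratio to trend: 136.4 / 115.9333 = 1.18

1.18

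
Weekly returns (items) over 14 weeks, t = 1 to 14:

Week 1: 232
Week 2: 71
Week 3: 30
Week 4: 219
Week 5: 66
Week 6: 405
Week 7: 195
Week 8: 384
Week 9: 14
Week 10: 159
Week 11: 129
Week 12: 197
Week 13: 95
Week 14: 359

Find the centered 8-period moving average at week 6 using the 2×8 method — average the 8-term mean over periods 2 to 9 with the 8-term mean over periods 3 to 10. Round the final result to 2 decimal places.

178.50

Sum over 2–9: 71 + 30 + 219 + 66 + 405 + 195 + 384 + 14 = 1384
Sum over 3–10: 30 + 219 + 66 + 405 + 195 + 384 + 14 + 159 = 1472
CMA at t=6 = (1384 + 1472) / (2·8) = 2856 / 16 = 178.50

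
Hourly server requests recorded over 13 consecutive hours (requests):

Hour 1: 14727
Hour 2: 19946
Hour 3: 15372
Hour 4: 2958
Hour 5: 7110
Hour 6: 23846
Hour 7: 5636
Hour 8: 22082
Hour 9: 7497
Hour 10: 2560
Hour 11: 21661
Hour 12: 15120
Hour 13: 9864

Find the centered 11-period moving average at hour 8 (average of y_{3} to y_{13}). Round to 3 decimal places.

12155.091

Sum of periods 3–13: 15372 + 2958 + 7110 + 23846 + 5636 + 22082 + 7497 + 2560 + 21661 + 15120 + 9864 = 133706
Divide by 11: 133706 / 11 = 12155.091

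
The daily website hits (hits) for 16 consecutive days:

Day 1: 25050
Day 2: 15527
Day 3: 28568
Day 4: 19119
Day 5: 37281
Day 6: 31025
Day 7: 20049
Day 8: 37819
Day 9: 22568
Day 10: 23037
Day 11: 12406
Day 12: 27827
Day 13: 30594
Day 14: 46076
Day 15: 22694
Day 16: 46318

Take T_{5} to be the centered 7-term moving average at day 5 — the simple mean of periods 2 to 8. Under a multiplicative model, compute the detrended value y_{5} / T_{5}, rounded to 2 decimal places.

1.38

Trend T_5 = (15527 + 28568 + 19119 + 37281 + 31025 + 20049 + 37819) / 7 = 189388/7 = 27055.4286
Ratio to trend: 37281 / 27055.4286 = 1.38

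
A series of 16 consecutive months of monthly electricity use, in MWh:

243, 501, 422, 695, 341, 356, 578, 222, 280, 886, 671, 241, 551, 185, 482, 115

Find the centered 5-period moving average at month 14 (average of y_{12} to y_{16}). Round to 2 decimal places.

Sum of periods 12–16: 241 + 551 + 185 + 482 + 115 = 1574
Divide by 5: 1574 / 5 = 314.80

314.80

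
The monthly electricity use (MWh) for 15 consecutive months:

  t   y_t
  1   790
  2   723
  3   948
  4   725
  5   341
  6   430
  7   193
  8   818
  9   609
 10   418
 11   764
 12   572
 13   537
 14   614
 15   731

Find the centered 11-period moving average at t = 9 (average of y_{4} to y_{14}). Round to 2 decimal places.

Sum of periods 4–14: 725 + 341 + 430 + 193 + 818 + 609 + 418 + 764 + 572 + 537 + 614 = 6021
Divide by 11: 6021 / 11 = 547.36

547.36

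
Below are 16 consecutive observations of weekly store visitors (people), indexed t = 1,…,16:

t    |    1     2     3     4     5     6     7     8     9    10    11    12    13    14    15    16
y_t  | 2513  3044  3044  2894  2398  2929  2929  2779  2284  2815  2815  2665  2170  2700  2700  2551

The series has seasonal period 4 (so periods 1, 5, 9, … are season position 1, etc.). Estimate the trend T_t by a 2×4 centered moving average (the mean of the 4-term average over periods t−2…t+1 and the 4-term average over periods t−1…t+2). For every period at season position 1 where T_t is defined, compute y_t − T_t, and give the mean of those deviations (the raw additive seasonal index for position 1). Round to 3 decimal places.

-403.500

Season position 1 occurs at t = 5, 9, 13 (where T_t is defined).
t=5: T_5 = 2801.87500; y_5 − T_5 = 2398 − 2801.87500 = -403.87500
t=9: T_9 = 2687.50000; y_9 − T_9 = 2284 − 2687.50000 = -403.50000
t=13: T_13 = 2573.12500; y_13 − T_13 = 2170 − 2573.12500 = -403.12500
Mean deviation: (-403.87500 + -403.50000 + -403.12500) / 3 = -403.500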